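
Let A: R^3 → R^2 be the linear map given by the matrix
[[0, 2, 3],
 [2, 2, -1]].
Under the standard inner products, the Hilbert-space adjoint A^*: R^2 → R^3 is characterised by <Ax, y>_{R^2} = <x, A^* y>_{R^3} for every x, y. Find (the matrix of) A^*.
A^* = A^T =
[[0, 2],
 [2, 2],
 [3, -1]]

For real matrices with standard dot products, the defining identity <Ax, y> = <x, A^* y> gives (Ax)^T y = x^T (A^*) y, i.e. x^T A^T y = x^T (A^*) y. Since this holds for all x, y, we must have A^* = A^T. Therefore
A^* =
[[0, 2],
 [2, 2],
 [3, -1]].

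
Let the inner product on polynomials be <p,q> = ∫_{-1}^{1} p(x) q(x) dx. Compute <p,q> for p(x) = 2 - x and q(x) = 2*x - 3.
<p,q> = -40/3

Expand the product: p(x)·q(x) = -2*x^2 + 7*x - 6.
∫_{-1}^{1} of each monomial x^k gives [2/(k+1) if k even, 0 if k odd]. Integrating term-by-term (or equivalently evaluating the antiderivative F(x) = -2*x^3/3 + 7*x^2/2 - 6*x at the endpoints):
  F(1) − F(−1) = -19/6 − (61/6) = -40/3.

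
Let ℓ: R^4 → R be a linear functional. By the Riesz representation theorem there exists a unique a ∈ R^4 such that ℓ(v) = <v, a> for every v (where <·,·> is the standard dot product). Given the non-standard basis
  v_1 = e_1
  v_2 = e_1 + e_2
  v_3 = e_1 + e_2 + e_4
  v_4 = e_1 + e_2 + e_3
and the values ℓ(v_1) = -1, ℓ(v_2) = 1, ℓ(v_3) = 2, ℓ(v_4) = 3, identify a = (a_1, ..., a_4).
a = (-1, 2, 2, 1)

Write a = (a_1, ..., a_4) in the standard basis. For each basis vector v_i, ℓ(v_i) = <v_i, a> is a linear equation in the a_j's. Collect the n equations into a matrix system V a = ℓ, where row i of V is v_i (expressed in the standard basis). Since V is invertible (lower-triangular with 1s on the diagonal, up to permutation), solve by back-substitution:
  V =
[[1, 0, 0, 0],
 [1, 1, 0, 0],
 [1, 1, 0, 1],
 [1, 1, 1, 0]]
  V a = (-1, 1, 2, 3)
Solving gives a = (-1, 2, 2, 1).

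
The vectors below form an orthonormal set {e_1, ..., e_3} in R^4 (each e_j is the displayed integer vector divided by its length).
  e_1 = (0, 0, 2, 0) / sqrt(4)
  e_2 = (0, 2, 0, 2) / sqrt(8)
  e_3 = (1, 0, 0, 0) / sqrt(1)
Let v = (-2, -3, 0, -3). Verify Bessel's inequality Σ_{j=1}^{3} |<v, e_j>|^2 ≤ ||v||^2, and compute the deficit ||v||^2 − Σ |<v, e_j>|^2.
Σ |<v, e_j>|^2 = 22; ||v||^2 = 22; deficit = 0

Write each e_j = u_j / sqrt(<u_j, u_j>) where u_j is the displayed integer vector. Then <v, e_j> = <v, u_j> / sqrt(<u_j, u_j>), so |<v, e_j>|^2 = <v, u_j>^2 / <u_j, u_j>.
Coefficients: <v, e_1> = 0/sqrt(4), <v, e_2> = -12/sqrt(8), <v, e_3> = -2/sqrt(1).
Square and sum: Σ |<v, e_j>|^2 = 22.
Compute ||v||^2 = v·v = 22.
Deficit = 22 − 22 = 0 ≥ 0, confirming Bessel's inequality. (The deficit equals ||v − Σ <v,e_j> e_j||^2, the squared distance from v to span{e_j}.)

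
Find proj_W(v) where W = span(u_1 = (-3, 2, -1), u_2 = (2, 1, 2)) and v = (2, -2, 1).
proj_W(v) = (41/18, -16/9, 11/18)

Set up U = [u_1 | ... | u_2] ∈ R^(3×2). The projector onto W = col(U) is P = U (U^T U)^(-1) U^T.
Compute U^T U =
  [14, -6]
  [-6, 9],
and U^T v = (-11, 4).
Solve U^T U · c = U^T v for the coefficients: c = (-5/6, -1/9). The projection is proj_W(v) = U c.
Check: (v - proj_W(v)) · u_1 = 0  (should be 0).
Check: (v - proj_W(v)) · u_2 = 0  (should be 0).
Result: proj_W(v) = (41/18, -16/9, 11/18).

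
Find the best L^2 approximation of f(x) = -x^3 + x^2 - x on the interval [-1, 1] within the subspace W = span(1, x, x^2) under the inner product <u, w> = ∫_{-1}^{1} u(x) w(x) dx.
g(x) = x^2 - 8*x/5

The best approximation g ∈ W is the orthogonal projection of f onto W. Writing g = a_0 + a_1 x + a_2 x^2, the coefficients solve the normal equations G · a = b where
  G_{ij} = <φ_i, φ_j> and b_i = <f, φ_i>, with φ_0 = 1, φ_1 = x, φ_2 = x^2.
G =
  [2, 0, 2/3]
  [0, 2/3, 0]
  [2/3, 0, 2/5],
b = (2/3, -16/15, 2/5).
Solving gives a_0 = 0, a_1 = -8/5, a_2 = 1, so
  g(x) = x^2 - 8*x/5.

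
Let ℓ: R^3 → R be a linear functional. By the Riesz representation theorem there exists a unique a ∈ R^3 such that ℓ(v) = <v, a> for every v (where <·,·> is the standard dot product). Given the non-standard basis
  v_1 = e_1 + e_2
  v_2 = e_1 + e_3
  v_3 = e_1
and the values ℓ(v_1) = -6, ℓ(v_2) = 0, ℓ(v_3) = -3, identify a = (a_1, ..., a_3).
a = (-3, -3, 3)

Write a = (a_1, ..., a_3) in the standard basis. For each basis vector v_i, ℓ(v_i) = <v_i, a> is a linear equation in the a_j's. Collect the n equations into a matrix system V a = ℓ, where row i of V is v_i (expressed in the standard basis). Since V is invertible (lower-triangular with 1s on the diagonal, up to permutation), solve by back-substitution:
  V =
[[1, 1, 0],
 [1, 0, 1],
 [1, 0, 0]]
  V a = (-6, 0, -3)
Solving gives a = (-3, -3, 3).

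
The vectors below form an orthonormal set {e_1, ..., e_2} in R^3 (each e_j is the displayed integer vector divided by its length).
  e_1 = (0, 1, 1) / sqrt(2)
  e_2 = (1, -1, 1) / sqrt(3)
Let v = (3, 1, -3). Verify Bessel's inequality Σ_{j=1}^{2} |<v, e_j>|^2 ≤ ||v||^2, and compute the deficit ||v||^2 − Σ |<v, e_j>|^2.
Σ |<v, e_j>|^2 = 7/3; ||v||^2 = 19; deficit = 50/3

Write each e_j = u_j / sqrt(<u_j, u_j>) where u_j is the displayed integer vector. Then <v, e_j> = <v, u_j> / sqrt(<u_j, u_j>), so |<v, e_j>|^2 = <v, u_j>^2 / <u_j, u_j>.
Coefficients: <v, e_1> = -2/sqrt(2), <v, e_2> = -1/sqrt(3).
Square and sum: Σ |<v, e_j>|^2 = 7/3.
Compute ||v||^2 = v·v = 19.
Deficit = 19 − 7/3 = 50/3 ≥ 0, confirming Bessel's inequality. (The deficit equals ||v − Σ <v,e_j> e_j||^2, the squared distance from v to span{e_j}.)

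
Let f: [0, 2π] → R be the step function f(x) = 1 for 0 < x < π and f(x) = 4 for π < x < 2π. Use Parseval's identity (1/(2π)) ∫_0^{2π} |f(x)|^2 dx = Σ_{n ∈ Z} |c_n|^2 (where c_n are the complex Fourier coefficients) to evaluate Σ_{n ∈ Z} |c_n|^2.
Σ |c_n|^2 = 17/2

Parseval equates the L^2 energy of f (normalised by 1/(2π)) with the ℓ^2 sum of its Fourier coefficients: (1/(2π)) ∫_0^{2π} |f|^2 = Σ |c_n|^2.
Compute the left side: (1/(2π)) [∫_0^π 1^2 dx + ∫_π^{2π} 4^2 dx] = (1/(2π)) · (1π + 16π) = (1 + 16)/2 = 17/2.
So Σ_{n ∈ Z} |c_n|^2 = 17/2.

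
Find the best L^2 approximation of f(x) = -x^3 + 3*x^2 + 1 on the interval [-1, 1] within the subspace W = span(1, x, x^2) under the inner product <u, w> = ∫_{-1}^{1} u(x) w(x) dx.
g(x) = 3*x^2 - 3*x/5 + 1

The best approximation g ∈ W is the orthogonal projection of f onto W. Writing g = a_0 + a_1 x + a_2 x^2, the coefficients solve the normal equations G · a = b where
  G_{ij} = <φ_i, φ_j> and b_i = <f, φ_i>, with φ_0 = 1, φ_1 = x, φ_2 = x^2.
G =
  [2, 0, 2/3]
  [0, 2/3, 0]
  [2/3, 0, 2/5],
b = (4, -2/5, 28/15).
Solving gives a_0 = 1, a_1 = -3/5, a_2 = 3, so
  g(x) = 3*x^2 - 3*x/5 + 1.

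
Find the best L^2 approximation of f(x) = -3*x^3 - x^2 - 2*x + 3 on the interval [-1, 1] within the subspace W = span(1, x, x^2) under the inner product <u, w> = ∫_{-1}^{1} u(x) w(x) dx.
g(x) = -x^2 - 19*x/5 + 3

The best approximation g ∈ W is the orthogonal projection of f onto W. Writing g = a_0 + a_1 x + a_2 x^2, the coefficients solve the normal equations G · a = b where
  G_{ij} = <φ_i, φ_j> and b_i = <f, φ_i>, with φ_0 = 1, φ_1 = x, φ_2 = x^2.
G =
  [2, 0, 2/3]
  [0, 2/3, 0]
  [2/3, 0, 2/5],
b = (16/3, -38/15, 8/5).
Solving gives a_0 = 3, a_1 = -19/5, a_2 = -1, so
  g(x) = -x^2 - 19*x/5 + 3.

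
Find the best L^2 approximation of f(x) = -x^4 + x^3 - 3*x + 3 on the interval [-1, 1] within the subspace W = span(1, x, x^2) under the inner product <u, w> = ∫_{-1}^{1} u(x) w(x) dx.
g(x) = -6*x^2/7 - 12*x/5 + 108/35

The best approximation g ∈ W is the orthogonal projection of f onto W. Writing g = a_0 + a_1 x + a_2 x^2, the coefficients solve the normal equations G · a = b where
  G_{ij} = <φ_i, φ_j> and b_i = <f, φ_i>, with φ_0 = 1, φ_1 = x, φ_2 = x^2.
G =
  [2, 0, 2/3]
  [0, 2/3, 0]
  [2/3, 0, 2/5],
b = (28/5, -8/5, 12/7).
Solving gives a_0 = 108/35, a_1 = -12/5, a_2 = -6/7, so
  g(x) = -6*x^2/7 - 12*x/5 + 108/35.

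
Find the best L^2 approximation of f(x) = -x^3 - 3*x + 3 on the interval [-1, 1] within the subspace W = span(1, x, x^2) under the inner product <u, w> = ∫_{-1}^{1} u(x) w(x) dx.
g(x) = 3 - 18*x/5

The best approximation g ∈ W is the orthogonal projection of f onto W. Writing g = a_0 + a_1 x + a_2 x^2, the coefficients solve the normal equations G · a = b where
  G_{ij} = <φ_i, φ_j> and b_i = <f, φ_i>, with φ_0 = 1, φ_1 = x, φ_2 = x^2.
G =
  [2, 0, 2/3]
  [0, 2/3, 0]
  [2/3, 0, 2/5],
b = (6, -12/5, 2).
Solving gives a_0 = 3, a_1 = -18/5, a_2 = 0, so
  g(x) = 3 - 18*x/5.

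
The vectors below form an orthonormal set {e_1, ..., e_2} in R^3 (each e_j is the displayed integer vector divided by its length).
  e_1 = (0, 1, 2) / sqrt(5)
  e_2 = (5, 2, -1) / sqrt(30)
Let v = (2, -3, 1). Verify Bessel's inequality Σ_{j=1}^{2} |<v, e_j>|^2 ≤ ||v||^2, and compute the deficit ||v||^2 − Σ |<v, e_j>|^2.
Σ |<v, e_j>|^2 = 1/2; ||v||^2 = 14; deficit = 27/2

Write each e_j = u_j / sqrt(<u_j, u_j>) where u_j is the displayed integer vector. Then <v, e_j> = <v, u_j> / sqrt(<u_j, u_j>), so |<v, e_j>|^2 = <v, u_j>^2 / <u_j, u_j>.
Coefficients: <v, e_1> = -1/sqrt(5), <v, e_2> = 3/sqrt(30).
Square and sum: Σ |<v, e_j>|^2 = 1/2.
Compute ||v||^2 = v·v = 14.
Deficit = 14 − 1/2 = 27/2 ≥ 0, confirming Bessel's inequality. (The deficit equals ||v − Σ <v,e_j> e_j||^2, the squared distance from v to span{e_j}.)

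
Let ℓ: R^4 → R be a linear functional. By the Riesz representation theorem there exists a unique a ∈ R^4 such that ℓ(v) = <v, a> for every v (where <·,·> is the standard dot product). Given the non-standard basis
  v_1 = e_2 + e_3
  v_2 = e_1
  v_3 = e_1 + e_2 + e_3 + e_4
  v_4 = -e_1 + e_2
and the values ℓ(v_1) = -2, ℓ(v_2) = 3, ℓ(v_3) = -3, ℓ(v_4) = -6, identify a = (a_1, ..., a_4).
a = (3, -3, 1, -4)

Write a = (a_1, ..., a_4) in the standard basis. For each basis vector v_i, ℓ(v_i) = <v_i, a> is a linear equation in the a_j's. Collect the n equations into a matrix system V a = ℓ, where row i of V is v_i (expressed in the standard basis). Since V is invertible (lower-triangular with 1s on the diagonal, up to permutation), solve by back-substitution:
  V =
[[0, 1, 1, 0],
 [1, 0, 0, 0],
 [1, 1, 1, 1],
 [-1, 1, 0, 0]]
  V a = (-2, 3, -3, -6)
Solving gives a = (3, -3, 1, -4).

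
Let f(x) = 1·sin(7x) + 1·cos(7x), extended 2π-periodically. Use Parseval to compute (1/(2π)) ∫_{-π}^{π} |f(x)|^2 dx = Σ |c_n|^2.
Σ |c_n|^2 = 1

Expand |f|^2 and use orthogonality of {sin(nx), cos(mx)} on [-π, π]:
  ∫_{-π}^{π} sin(nx)^2 dx = π, ∫ cos(mx)^2 dx = π, and cross terms integrate to 0.
So ∫_{-π}^{π} f(x)^2 dx = 1^2 · π + 1^2 · π = (1 + 1)π.
Divide by 2π: (1 + 1)/2 = 1.
By Parseval, this equals Σ |c_n|^2.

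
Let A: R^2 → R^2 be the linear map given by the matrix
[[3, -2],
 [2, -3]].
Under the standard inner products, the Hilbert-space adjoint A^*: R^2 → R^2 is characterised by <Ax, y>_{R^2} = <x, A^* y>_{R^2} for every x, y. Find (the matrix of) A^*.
A^* = A^T =
[[3, 2],
 [-2, -3]]

For real matrices with standard dot products, the defining identity <Ax, y> = <x, A^* y> gives (Ax)^T y = x^T (A^*) y, i.e. x^T A^T y = x^T (A^*) y. Since this holds for all x, y, we must have A^* = A^T. Therefore
A^* =
[[3, 2],
 [-2, -3]].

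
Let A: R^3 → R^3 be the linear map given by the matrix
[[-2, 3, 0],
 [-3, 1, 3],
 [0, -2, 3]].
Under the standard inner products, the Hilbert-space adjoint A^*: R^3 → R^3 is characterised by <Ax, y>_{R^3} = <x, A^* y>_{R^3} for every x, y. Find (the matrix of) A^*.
A^* = A^T =
[[-2, -3, 0],
 [3, 1, -2],
 [0, 3, 3]]

For real matrices with standard dot products, the defining identity <Ax, y> = <x, A^* y> gives (Ax)^T y = x^T (A^*) y, i.e. x^T A^T y = x^T (A^*) y. Since this holds for all x, y, we must have A^* = A^T. Therefore
A^* =
[[-2, -3, 0],
 [3, 1, -2],
 [0, 3, 3]].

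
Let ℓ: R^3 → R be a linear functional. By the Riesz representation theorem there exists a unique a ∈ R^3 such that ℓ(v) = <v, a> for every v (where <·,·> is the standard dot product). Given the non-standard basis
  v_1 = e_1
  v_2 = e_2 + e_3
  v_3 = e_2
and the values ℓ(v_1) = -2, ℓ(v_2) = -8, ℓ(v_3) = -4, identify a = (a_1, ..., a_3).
a = (-2, -4, -4)

Write a = (a_1, ..., a_3) in the standard basis. For each basis vector v_i, ℓ(v_i) = <v_i, a> is a linear equation in the a_j's. Collect the n equations into a matrix system V a = ℓ, where row i of V is v_i (expressed in the standard basis). Since V is invertible (lower-triangular with 1s on the diagonal, up to permutation), solve by back-substitution:
  V =
[[1, 0, 0],
 [0, 1, 1],
 [0, 1, 0]]
  V a = (-2, -8, -4)
Solving gives a = (-2, -4, -4).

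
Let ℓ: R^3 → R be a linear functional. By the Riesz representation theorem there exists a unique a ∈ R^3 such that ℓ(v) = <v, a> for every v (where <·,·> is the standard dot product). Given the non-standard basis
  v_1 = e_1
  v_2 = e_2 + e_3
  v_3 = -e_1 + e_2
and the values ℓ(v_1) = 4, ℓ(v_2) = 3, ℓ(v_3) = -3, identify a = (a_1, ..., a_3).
a = (4, 1, 2)

Write a = (a_1, ..., a_3) in the standard basis. For each basis vector v_i, ℓ(v_i) = <v_i, a> is a linear equation in the a_j's. Collect the n equations into a matrix system V a = ℓ, where row i of V is v_i (expressed in the standard basis). Since V is invertible (lower-triangular with 1s on the diagonal, up to permutation), solve by back-substitution:
  V =
[[1, 0, 0],
 [0, 1, 1],
 [-1, 1, 0]]
  V a = (4, 3, -3)
Solving gives a = (4, 1, 2).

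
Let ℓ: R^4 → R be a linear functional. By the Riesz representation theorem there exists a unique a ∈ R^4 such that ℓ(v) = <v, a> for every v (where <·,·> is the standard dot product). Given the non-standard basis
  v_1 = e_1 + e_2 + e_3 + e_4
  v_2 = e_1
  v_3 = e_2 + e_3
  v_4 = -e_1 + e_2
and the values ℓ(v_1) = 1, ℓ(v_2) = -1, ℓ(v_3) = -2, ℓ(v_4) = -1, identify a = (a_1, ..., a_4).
a = (-1, -2, 0, 4)

Write a = (a_1, ..., a_4) in the standard basis. For each basis vector v_i, ℓ(v_i) = <v_i, a> is a linear equation in the a_j's. Collect the n equations into a matrix system V a = ℓ, where row i of V is v_i (expressed in the standard basis). Since V is invertible (lower-triangular with 1s on the diagonal, up to permutation), solve by back-substitution:
  V =
[[1, 1, 1, 1],
 [1, 0, 0, 0],
 [0, 1, 1, 0],
 [-1, 1, 0, 0]]
  V a = (1, -1, -2, -1)
Solving gives a = (-1, -2, 0, 4).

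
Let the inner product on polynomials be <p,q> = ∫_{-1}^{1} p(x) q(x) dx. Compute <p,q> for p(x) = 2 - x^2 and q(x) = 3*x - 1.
<p,q> = -10/3

Expand the product: p(x)·q(x) = -3*x^3 + x^2 + 6*x - 2.
∫_{-1}^{1} of each monomial x^k gives [2/(k+1) if k even, 0 if k odd]. Integrating term-by-term (or equivalently evaluating the antiderivative F(x) = -3*x^4/4 + x^3/3 + 3*x^2 - 2*x at the endpoints):
  F(1) − F(−1) = 7/12 − (47/12) = -10/3.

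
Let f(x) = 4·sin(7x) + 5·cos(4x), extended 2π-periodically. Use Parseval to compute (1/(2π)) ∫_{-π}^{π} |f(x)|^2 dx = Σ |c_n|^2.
Σ |c_n|^2 = 41/2

Expand |f|^2 and use orthogonality of {sin(nx), cos(mx)} on [-π, π]:
  ∫_{-π}^{π} sin(nx)^2 dx = π, ∫ cos(mx)^2 dx = π, and cross terms integrate to 0.
So ∫_{-π}^{π} f(x)^2 dx = 4^2 · π + 5^2 · π = (16 + 25)π.
Divide by 2π: (16 + 25)/2 = 41/2.
By Parseval, this equals Σ |c_n|^2.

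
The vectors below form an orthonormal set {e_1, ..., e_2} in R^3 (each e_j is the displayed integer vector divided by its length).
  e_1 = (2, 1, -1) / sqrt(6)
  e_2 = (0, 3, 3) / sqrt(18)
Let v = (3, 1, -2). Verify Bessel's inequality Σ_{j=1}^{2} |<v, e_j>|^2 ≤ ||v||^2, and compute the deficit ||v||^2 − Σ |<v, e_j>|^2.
Σ |<v, e_j>|^2 = 14; ||v||^2 = 14; deficit = 0

Write each e_j = u_j / sqrt(<u_j, u_j>) where u_j is the displayed integer vector. Then <v, e_j> = <v, u_j> / sqrt(<u_j, u_j>), so |<v, e_j>|^2 = <v, u_j>^2 / <u_j, u_j>.
Coefficients: <v, e_1> = 9/sqrt(6), <v, e_2> = -3/sqrt(18).
Square and sum: Σ |<v, e_j>|^2 = 14.
Compute ||v||^2 = v·v = 14.
Deficit = 14 − 14 = 0 ≥ 0, confirming Bessel's inequality. (The deficit equals ||v − Σ <v,e_j> e_j||^2, the squared distance from v to span{e_j}.)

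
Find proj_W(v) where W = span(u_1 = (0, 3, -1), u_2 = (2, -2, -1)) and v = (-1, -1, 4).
proj_W(v) = (-30/13, -99/65, 158/65)

Set up U = [u_1 | ... | u_2] ∈ R^(3×2). The projector onto W = col(U) is P = U (U^T U)^(-1) U^T.
Compute U^T U =
  [10, -5]
  [-5, 9],
and U^T v = (-7, -4).
Solve U^T U · c = U^T v for the coefficients: c = (-83/65, -15/13). The projection is proj_W(v) = U c.
Check: (v - proj_W(v)) · u_1 = 0  (should be 0).
Check: (v - proj_W(v)) · u_2 = 0  (should be 0).
Result: proj_W(v) = (-30/13, -99/65, 158/65).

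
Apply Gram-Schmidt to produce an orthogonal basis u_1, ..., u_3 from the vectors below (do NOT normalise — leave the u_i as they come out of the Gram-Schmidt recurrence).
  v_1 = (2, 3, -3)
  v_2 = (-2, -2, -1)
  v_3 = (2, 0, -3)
Orthogonal basis:
  u_1 = (2, 3, -3)
  u_2 = (-15/11, -23/22, -43/22)
  u_3 = (216/149, -192/149, -48/149)

Apply the Gram-Schmidt recurrence
  u_1 = v_1
  u_i = v_i − Σ_{j<i} ((v_i · u_j) / (u_j · u_j)) · u_j.

Step by step this gives:
  u_1 = (2, 3, -3)
  u_2 = (-15/11, -23/22, -43/22)
  u_3 = (216/149, -192/149, -48/149)

Orthogonality check:
  u_2 · u_1 = 0 (should be 0)
  u_3 · u_1 = 0 (should be 0)
  u_3 · u_2 = 0 (should be 0)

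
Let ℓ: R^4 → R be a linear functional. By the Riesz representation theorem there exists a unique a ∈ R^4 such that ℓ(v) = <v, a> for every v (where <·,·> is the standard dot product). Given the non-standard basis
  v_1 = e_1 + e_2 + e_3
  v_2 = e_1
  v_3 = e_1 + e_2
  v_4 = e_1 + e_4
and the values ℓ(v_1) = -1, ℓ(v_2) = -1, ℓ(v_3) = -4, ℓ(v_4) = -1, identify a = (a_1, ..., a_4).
a = (-1, -3, 3, 0)

Write a = (a_1, ..., a_4) in the standard basis. For each basis vector v_i, ℓ(v_i) = <v_i, a> is a linear equation in the a_j's. Collect the n equations into a matrix system V a = ℓ, where row i of V is v_i (expressed in the standard basis). Since V is invertible (lower-triangular with 1s on the diagonal, up to permutation), solve by back-substitution:
  V =
[[1, 1, 1, 0],
 [1, 0, 0, 0],
 [1, 1, 0, 0],
 [1, 0, 0, 1]]
  V a = (-1, -1, -4, -1)
Solving gives a = (-1, -3, 3, 0).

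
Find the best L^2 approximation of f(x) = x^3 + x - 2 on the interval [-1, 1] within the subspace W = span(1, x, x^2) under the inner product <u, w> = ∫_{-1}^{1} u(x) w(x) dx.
g(x) = 8*x/5 - 2

The best approximation g ∈ W is the orthogonal projection of f onto W. Writing g = a_0 + a_1 x + a_2 x^2, the coefficients solve the normal equations G · a = b where
  G_{ij} = <φ_i, φ_j> and b_i = <f, φ_i>, with φ_0 = 1, φ_1 = x, φ_2 = x^2.
G =
  [2, 0, 2/3]
  [0, 2/3, 0]
  [2/3, 0, 2/5],
b = (-4, 16/15, -4/3).
Solving gives a_0 = -2, a_1 = 8/5, a_2 = 0, so
  g(x) = 8*x/5 - 2.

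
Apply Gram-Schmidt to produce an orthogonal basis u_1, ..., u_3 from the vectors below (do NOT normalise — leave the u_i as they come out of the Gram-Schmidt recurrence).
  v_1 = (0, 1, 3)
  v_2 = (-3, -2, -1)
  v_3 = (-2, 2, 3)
Orthogonal basis:
  u_1 = (0, 1, 3)
  u_2 = (-3, -3/2, 1/2)
  u_3 = (-19/23, 171/115, -57/115)

Apply the Gram-Schmidt recurrence
  u_1 = v_1
  u_i = v_i − Σ_{j<i} ((v_i · u_j) / (u_j · u_j)) · u_j.

Step by step this gives:
  u_1 = (0, 1, 3)
  u_2 = (-3, -3/2, 1/2)
  u_3 = (-19/23, 171/115, -57/115)

Orthogonality check:
  u_2 · u_1 = 0 (should be 0)
  u_3 · u_1 = 0 (should be 0)
  u_3 · u_2 = 0 (should be 0)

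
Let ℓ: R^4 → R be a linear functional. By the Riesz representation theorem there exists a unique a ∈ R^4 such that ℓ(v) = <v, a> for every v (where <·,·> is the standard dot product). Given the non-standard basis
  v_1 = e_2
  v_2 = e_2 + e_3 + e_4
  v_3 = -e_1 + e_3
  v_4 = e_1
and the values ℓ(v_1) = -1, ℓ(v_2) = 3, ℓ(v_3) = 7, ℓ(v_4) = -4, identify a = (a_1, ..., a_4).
a = (-4, -1, 3, 1)

Write a = (a_1, ..., a_4) in the standard basis. For each basis vector v_i, ℓ(v_i) = <v_i, a> is a linear equation in the a_j's. Collect the n equations into a matrix system V a = ℓ, where row i of V is v_i (expressed in the standard basis). Since V is invertible (lower-triangular with 1s on the diagonal, up to permutation), solve by back-substitution:
  V =
[[0, 1, 0, 0],
 [0, 1, 1, 1],
 [-1, 0, 1, 0],
 [1, 0, 0, 0]]
  V a = (-1, 3, 7, -4)
Solving gives a = (-4, -1, 3, 1).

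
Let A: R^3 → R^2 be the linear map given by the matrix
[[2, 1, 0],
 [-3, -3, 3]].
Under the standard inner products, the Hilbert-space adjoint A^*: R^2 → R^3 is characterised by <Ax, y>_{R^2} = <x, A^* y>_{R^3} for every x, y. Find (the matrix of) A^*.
A^* = A^T =
[[2, -3],
 [1, -3],
 [0, 3]]

For real matrices with standard dot products, the defining identity <Ax, y> = <x, A^* y> gives (Ax)^T y = x^T (A^*) y, i.e. x^T A^T y = x^T (A^*) y. Since this holds for all x, y, we must have A^* = A^T. Therefore
A^* =
[[2, -3],
 [1, -3],
 [0, 3]].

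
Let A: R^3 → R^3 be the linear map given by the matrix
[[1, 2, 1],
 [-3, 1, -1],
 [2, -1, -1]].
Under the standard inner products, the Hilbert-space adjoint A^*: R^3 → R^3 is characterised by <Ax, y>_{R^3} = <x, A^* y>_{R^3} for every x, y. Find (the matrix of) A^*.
A^* = A^T =
[[1, -3, 2],
 [2, 1, -1],
 [1, -1, -1]]

For real matrices with standard dot products, the defining identity <Ax, y> = <x, A^* y> gives (Ax)^T y = x^T (A^*) y, i.e. x^T A^T y = x^T (A^*) y. Since this holds for all x, y, we must have A^* = A^T. Therefore
A^* =
[[1, -3, 2],
 [2, 1, -1],
 [1, -1, -1]].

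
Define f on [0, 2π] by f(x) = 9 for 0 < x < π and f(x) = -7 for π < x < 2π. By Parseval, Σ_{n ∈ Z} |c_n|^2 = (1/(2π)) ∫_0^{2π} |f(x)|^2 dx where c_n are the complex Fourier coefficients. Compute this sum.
Σ |c_n|^2 = 65

Parseval equates the L^2 energy of f (normalised by 1/(2π)) with the ℓ^2 sum of its Fourier coefficients: (1/(2π)) ∫_0^{2π} |f|^2 = Σ |c_n|^2.
Compute the left side: (1/(2π)) [∫_0^π 9^2 dx + ∫_π^{2π} (-7)^2 dx] = (1/(2π)) · (81π + 49π) = (81 + 49)/2 = 65.
So Σ_{n ∈ Z} |c_n|^2 = 65.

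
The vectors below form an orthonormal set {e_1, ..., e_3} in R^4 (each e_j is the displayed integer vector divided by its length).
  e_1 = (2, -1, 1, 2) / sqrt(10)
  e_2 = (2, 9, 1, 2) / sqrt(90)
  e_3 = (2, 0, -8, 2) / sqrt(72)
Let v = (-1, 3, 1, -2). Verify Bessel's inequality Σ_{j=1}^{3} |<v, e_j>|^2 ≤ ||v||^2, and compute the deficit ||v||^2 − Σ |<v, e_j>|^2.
Σ |<v, e_j>|^2 = 29/2; ||v||^2 = 15; deficit = 1/2

Write each e_j = u_j / sqrt(<u_j, u_j>) where u_j is the displayed integer vector. Then <v, e_j> = <v, u_j> / sqrt(<u_j, u_j>), so |<v, e_j>|^2 = <v, u_j>^2 / <u_j, u_j>.
Coefficients: <v, e_1> = -8/sqrt(10), <v, e_2> = 22/sqrt(90), <v, e_3> = -14/sqrt(72).
Square and sum: Σ |<v, e_j>|^2 = 29/2.
Compute ||v||^2 = v·v = 15.
Deficit = 15 − 29/2 = 1/2 ≥ 0, confirming Bessel's inequality. (The deficit equals ||v − Σ <v,e_j> e_j||^2, the squared distance from v to span{e_j}.)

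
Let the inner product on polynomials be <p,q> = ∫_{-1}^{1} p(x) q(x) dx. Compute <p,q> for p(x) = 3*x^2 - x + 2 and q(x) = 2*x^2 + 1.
<p,q> = 166/15

Expand the product: p(x)·q(x) = 6*x^4 - 2*x^3 + 7*x^2 - x + 2.
∫_{-1}^{1} of each monomial x^k gives [2/(k+1) if k even, 0 if k odd]. Integrating term-by-term (or equivalently evaluating the antiderivative F(x) = 6*x^5/5 - x^4/2 + 7*x^3/3 - x^2/2 + 2*x at the endpoints):
  F(1) − F(−1) = 68/15 − (-98/15) = 166/15.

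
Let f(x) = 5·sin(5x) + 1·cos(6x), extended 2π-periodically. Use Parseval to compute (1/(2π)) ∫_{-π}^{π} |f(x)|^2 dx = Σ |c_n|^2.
Σ |c_n|^2 = 13

Expand |f|^2 and use orthogonality of {sin(nx), cos(mx)} on [-π, π]:
  ∫_{-π}^{π} sin(nx)^2 dx = π, ∫ cos(mx)^2 dx = π, and cross terms integrate to 0.
So ∫_{-π}^{π} f(x)^2 dx = 5^2 · π + 1^2 · π = (25 + 1)π.
Divide by 2π: (25 + 1)/2 = 13.
By Parseval, this equals Σ |c_n|^2.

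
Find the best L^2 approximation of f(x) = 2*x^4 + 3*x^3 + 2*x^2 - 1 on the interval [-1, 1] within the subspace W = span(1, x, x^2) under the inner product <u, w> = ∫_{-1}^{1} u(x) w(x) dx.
g(x) = 26*x^2/7 + 9*x/5 - 41/35

The best approximation g ∈ W is the orthogonal projection of f onto W. Writing g = a_0 + a_1 x + a_2 x^2, the coefficients solve the normal equations G · a = b where
  G_{ij} = <φ_i, φ_j> and b_i = <f, φ_i>, with φ_0 = 1, φ_1 = x, φ_2 = x^2.
G =
  [2, 0, 2/3]
  [0, 2/3, 0]
  [2/3, 0, 2/5],
b = (2/15, 6/5, 74/105).
Solving gives a_0 = -41/35, a_1 = 9/5, a_2 = 26/7, so
  g(x) = 26*x^2/7 + 9*x/5 - 41/35.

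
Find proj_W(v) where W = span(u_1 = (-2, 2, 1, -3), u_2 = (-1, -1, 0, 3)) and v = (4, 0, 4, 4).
proj_W(v) = (16/9, -16/9, -8/9, 8/3)

Set up U = [u_1 | ... | u_2] ∈ R^(4×2). The projector onto W = col(U) is P = U (U^T U)^(-1) U^T.
Compute U^T U =
  [18, -9]
  [-9, 11],
and U^T v = (-16, 8).
Solve U^T U · c = U^T v for the coefficients: c = (-8/9, 0). The projection is proj_W(v) = U c.
Check: (v - proj_W(v)) · u_1 = 0  (should be 0).
Check: (v - proj_W(v)) · u_2 = 0  (should be 0).
Result: proj_W(v) = (16/9, -16/9, -8/9, 8/3).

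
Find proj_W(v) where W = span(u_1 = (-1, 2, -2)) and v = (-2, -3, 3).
proj_W(v) = (10/9, -20/9, 20/9)

Set up U = [u_1 | ... | u_1] ∈ R^(3×1). The projector onto W = col(U) is P = U (U^T U)^(-1) U^T.
Compute U^T U =
  [9],
and U^T v = (-10).
Solve U^T U · c = U^T v for the coefficients: c = (-10/9). The projection is proj_W(v) = U c.
Check: (v - proj_W(v)) · u_1 = 0  (should be 0).
Result: proj_W(v) = (10/9, -20/9, 20/9).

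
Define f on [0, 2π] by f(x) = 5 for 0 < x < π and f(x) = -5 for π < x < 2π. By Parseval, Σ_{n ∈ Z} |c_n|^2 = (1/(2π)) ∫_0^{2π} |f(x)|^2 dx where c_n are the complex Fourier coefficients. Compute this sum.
Σ |c_n|^2 = 25

Parseval equates the L^2 energy of f (normalised by 1/(2π)) with the ℓ^2 sum of its Fourier coefficients: (1/(2π)) ∫_0^{2π} |f|^2 = Σ |c_n|^2.
Compute the left side: (1/(2π)) [∫_0^π 5^2 dx + ∫_π^{2π} (-5)^2 dx] = (1/(2π)) · (25π + 25π) = (25 + 25)/2 = 25.
So Σ_{n ∈ Z} |c_n|^2 = 25.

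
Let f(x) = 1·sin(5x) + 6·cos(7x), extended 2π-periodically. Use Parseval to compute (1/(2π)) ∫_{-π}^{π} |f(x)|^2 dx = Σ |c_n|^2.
Σ |c_n|^2 = 37/2

Expand |f|^2 and use orthogonality of {sin(nx), cos(mx)} on [-π, π]:
  ∫_{-π}^{π} sin(nx)^2 dx = π, ∫ cos(mx)^2 dx = π, and cross terms integrate to 0.
So ∫_{-π}^{π} f(x)^2 dx = 1^2 · π + 6^2 · π = (1 + 36)π.
Divide by 2π: (1 + 36)/2 = 37/2.
By Parseval, this equals Σ |c_n|^2.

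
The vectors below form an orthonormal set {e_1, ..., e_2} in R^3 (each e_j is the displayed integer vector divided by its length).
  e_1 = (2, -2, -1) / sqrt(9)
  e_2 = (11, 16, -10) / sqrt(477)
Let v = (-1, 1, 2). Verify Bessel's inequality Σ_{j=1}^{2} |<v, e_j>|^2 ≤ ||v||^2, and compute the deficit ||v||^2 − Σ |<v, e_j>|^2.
Σ |<v, e_j>|^2 = 237/53; ||v||^2 = 6; deficit = 81/53

Write each e_j = u_j / sqrt(<u_j, u_j>) where u_j is the displayed integer vector. Then <v, e_j> = <v, u_j> / sqrt(<u_j, u_j>), so |<v, e_j>|^2 = <v, u_j>^2 / <u_j, u_j>.
Coefficients: <v, e_1> = -6/sqrt(9), <v, e_2> = -15/sqrt(477).
Square and sum: Σ |<v, e_j>|^2 = 237/53.
Compute ||v||^2 = v·v = 6.
Deficit = 6 − 237/53 = 81/53 ≥ 0, confirming Bessel's inequality. (The deficit equals ||v − Σ <v,e_j> e_j||^2, the squared distance from v to span{e_j}.)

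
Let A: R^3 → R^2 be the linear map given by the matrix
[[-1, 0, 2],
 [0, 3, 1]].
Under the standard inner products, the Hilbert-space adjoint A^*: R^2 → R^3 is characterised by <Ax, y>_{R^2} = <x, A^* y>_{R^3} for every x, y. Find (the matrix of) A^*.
A^* = A^T =
[[-1, 0],
 [0, 3],
 [2, 1]]

For real matrices with standard dot products, the defining identity <Ax, y> = <x, A^* y> gives (Ax)^T y = x^T (A^*) y, i.e. x^T A^T y = x^T (A^*) y. Since this holds for all x, y, we must have A^* = A^T. Therefore
A^* =
[[-1, 0],
 [0, 3],
 [2, 1]].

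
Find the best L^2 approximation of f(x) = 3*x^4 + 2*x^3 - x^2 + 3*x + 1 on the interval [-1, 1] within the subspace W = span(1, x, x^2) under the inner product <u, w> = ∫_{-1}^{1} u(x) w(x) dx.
g(x) = 11*x^2/7 + 21*x/5 + 26/35

The best approximation g ∈ W is the orthogonal projection of f onto W. Writing g = a_0 + a_1 x + a_2 x^2, the coefficients solve the normal equations G · a = b where
  G_{ij} = <φ_i, φ_j> and b_i = <f, φ_i>, with φ_0 = 1, φ_1 = x, φ_2 = x^2.
G =
  [2, 0, 2/3]
  [0, 2/3, 0]
  [2/3, 0, 2/5],
b = (38/15, 14/5, 118/105).
Solving gives a_0 = 26/35, a_1 = 21/5, a_2 = 11/7, so
  g(x) = 11*x^2/7 + 21*x/5 + 26/35.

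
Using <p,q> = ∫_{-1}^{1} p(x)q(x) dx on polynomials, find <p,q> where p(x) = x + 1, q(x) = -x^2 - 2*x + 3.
<p,q> = 4

Expand the product: p(x)·q(x) = -x^3 - 3*x^2 + x + 3.
∫_{-1}^{1} of each monomial x^k gives [2/(k+1) if k even, 0 if k odd]. Integrating term-by-term (or equivalently evaluating the antiderivative F(x) = -x^4/4 - x^3 + x^2/2 + 3*x at the endpoints):
  F(1) − F(−1) = 9/4 − (-7/4) = 4.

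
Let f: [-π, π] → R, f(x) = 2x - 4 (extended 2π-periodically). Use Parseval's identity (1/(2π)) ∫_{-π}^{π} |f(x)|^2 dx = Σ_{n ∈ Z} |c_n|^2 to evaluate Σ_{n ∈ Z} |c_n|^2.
Σ |c_n|^2 = 4π^2/3 + 16

Expand and integrate term by term over [-π, π]:
  ∫ (2x)^2 dx = 4·(2π^3/3); ∫ 2·2·(-4)·x dx = 0 (odd integrand); ∫ (-4)^2 dx = 16·2π.
So (1/(2π)) ∫_{-π}^{π} (2x - 4)^2 dx = 4π^2/3 + 16 = 4π^2/3 + 16.
Parseval ⇒ Σ |c_n|^2 = 4π^2/3 + 16.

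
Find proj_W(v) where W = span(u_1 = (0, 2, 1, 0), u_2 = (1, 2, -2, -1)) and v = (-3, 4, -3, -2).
proj_W(v) = (55/46, 79/23, -43/23, -55/46)

Set up U = [u_1 | ... | u_2] ∈ R^(4×2). The projector onto W = col(U) is P = U (U^T U)^(-1) U^T.
Compute U^T U =
  [5, 2]
  [2, 10],
and U^T v = (5, 13).
Solve U^T U · c = U^T v for the coefficients: c = (12/23, 55/46). The projection is proj_W(v) = U c.
Check: (v - proj_W(v)) · u_1 = 0  (should be 0).
Check: (v - proj_W(v)) · u_2 = 0  (should be 0).
Result: proj_W(v) = (55/46, 79/23, -43/23, -55/46).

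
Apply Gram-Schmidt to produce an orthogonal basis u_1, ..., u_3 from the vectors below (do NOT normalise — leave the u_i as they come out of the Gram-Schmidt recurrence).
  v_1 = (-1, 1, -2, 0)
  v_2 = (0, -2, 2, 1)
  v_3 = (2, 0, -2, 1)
Orthogonal basis:
  u_1 = (-1, 1, -2, 0)
  u_2 = (-1, -1, 0, 1)
  u_3 = (2, -2/3, -4/3, 4/3)

Apply the Gram-Schmidt recurrence
  u_1 = v_1
  u_i = v_i − Σ_{j<i} ((v_i · u_j) / (u_j · u_j)) · u_j.

Step by step this gives:
  u_1 = (-1, 1, -2, 0)
  u_2 = (-1, -1, 0, 1)
  u_3 = (2, -2/3, -4/3, 4/3)

Orthogonality check:
  u_2 · u_1 = 0 (should be 0)
  u_3 · u_1 = 0 (should be 0)
  u_3 · u_2 = 0 (should be 0)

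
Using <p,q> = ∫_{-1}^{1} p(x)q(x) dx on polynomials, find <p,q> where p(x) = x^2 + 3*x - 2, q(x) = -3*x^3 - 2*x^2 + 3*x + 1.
<p,q> = 14/15

Expand the product: p(x)·q(x) = -3*x^5 - 11*x^4 + 3*x^3 + 14*x^2 - 3*x - 2.
∫_{-1}^{1} of each monomial x^k gives [2/(k+1) if k even, 0 if k odd]. Integrating term-by-term (or equivalently evaluating the antiderivative F(x) = -x^6/2 - 11*x^5/5 + 3*x^4/4 + 14*x^3/3 - 3*x^2/2 - 2*x at the endpoints):
  F(1) − F(−1) = -47/60 − (-103/60) = 14/15.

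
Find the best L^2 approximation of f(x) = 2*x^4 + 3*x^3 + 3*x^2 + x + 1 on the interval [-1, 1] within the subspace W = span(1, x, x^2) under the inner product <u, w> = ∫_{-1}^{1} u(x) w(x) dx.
g(x) = 33*x^2/7 + 14*x/5 + 29/35

The best approximation g ∈ W is the orthogonal projection of f onto W. Writing g = a_0 + a_1 x + a_2 x^2, the coefficients solve the normal equations G · a = b where
  G_{ij} = <φ_i, φ_j> and b_i = <f, φ_i>, with φ_0 = 1, φ_1 = x, φ_2 = x^2.
G =
  [2, 0, 2/3]
  [0, 2/3, 0]
  [2/3, 0, 2/5],
b = (24/5, 28/15, 256/105).
Solving gives a_0 = 29/35, a_1 = 14/5, a_2 = 33/7, so
  g(x) = 33*x^2/7 + 14*x/5 + 29/35.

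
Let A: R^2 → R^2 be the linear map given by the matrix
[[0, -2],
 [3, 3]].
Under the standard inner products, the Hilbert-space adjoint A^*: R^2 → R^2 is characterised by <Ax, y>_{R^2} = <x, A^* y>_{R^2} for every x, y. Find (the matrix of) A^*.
A^* = A^T =
[[0, 3],
 [-2, 3]]

For real matrices with standard dot products, the defining identity <Ax, y> = <x, A^* y> gives (Ax)^T y = x^T (A^*) y, i.e. x^T A^T y = x^T (A^*) y. Since this holds for all x, y, we must have A^* = A^T. Therefore
A^* =
[[0, 3],
 [-2, 3]].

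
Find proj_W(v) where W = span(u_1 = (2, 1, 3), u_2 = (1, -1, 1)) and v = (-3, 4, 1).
proj_W(v) = (-17/13, 115/26, -7/26)

Set up U = [u_1 | ... | u_2] ∈ R^(3×2). The projector onto W = col(U) is P = U (U^T U)^(-1) U^T.
Compute U^T U =
  [14, 4]
  [4, 3],
and U^T v = (1, -6).
Solve U^T U · c = U^T v for the coefficients: c = (27/26, -44/13). The projection is proj_W(v) = U c.
Check: (v - proj_W(v)) · u_1 = 0  (should be 0).
Check: (v - proj_W(v)) · u_2 = 0  (should be 0).
Result: proj_W(v) = (-17/13, 115/26, -7/26).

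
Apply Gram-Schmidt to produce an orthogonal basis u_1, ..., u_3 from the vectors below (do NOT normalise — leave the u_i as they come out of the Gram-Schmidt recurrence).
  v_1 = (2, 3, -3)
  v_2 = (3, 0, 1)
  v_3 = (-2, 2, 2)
Orthogonal basis:
  u_1 = (2, 3, -3)
  u_2 = (30/11, -9/22, 31/22)
  u_3 = (-138/211, 506/211, 414/211)

Apply the Gram-Schmidt recurrence
  u_1 = v_1
  u_i = v_i − Σ_{j<i} ((v_i · u_j) / (u_j · u_j)) · u_j.

Step by step this gives:
  u_1 = (2, 3, -3)
  u_2 = (30/11, -9/22, 31/22)
  u_3 = (-138/211, 506/211, 414/211)

Orthogonality check:
  u_2 · u_1 = 0 (should be 0)
  u_3 · u_1 = 0 (should be 0)
  u_3 · u_2 = 0 (should be 0)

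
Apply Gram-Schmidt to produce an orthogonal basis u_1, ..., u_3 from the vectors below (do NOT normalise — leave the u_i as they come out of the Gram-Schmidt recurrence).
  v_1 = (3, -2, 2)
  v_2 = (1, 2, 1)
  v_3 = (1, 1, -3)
Orthogonal basis:
  u_1 = (3, -2, 2)
  u_2 = (14/17, 36/17, 15/17)
  u_3 = (186/101, 31/101, -248/101)

Apply the Gram-Schmidt recurrence
  u_1 = v_1
  u_i = v_i − Σ_{j<i} ((v_i · u_j) / (u_j · u_j)) · u_j.

Step by step this gives:
  u_1 = (3, -2, 2)
  u_2 = (14/17, 36/17, 15/17)
  u_3 = (186/101, 31/101, -248/101)

Orthogonality check:
  u_2 · u_1 = 0 (should be 0)
  u_3 · u_1 = 0 (should be 0)
  u_3 · u_2 = 0 (should be 0)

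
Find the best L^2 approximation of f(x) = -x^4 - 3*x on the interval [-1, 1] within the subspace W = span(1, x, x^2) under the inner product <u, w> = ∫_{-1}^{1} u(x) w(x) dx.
g(x) = -6*x^2/7 - 3*x + 3/35

The best approximation g ∈ W is the orthogonal projection of f onto W. Writing g = a_0 + a_1 x + a_2 x^2, the coefficients solve the normal equations G · a = b where
  G_{ij} = <φ_i, φ_j> and b_i = <f, φ_i>, with φ_0 = 1, φ_1 = x, φ_2 = x^2.
G =
  [2, 0, 2/3]
  [0, 2/3, 0]
  [2/3, 0, 2/5],
b = (-2/5, -2, -2/7).
Solving gives a_0 = 3/35, a_1 = -3, a_2 = -6/7, so
  g(x) = -6*x^2/7 - 3*x + 3/35.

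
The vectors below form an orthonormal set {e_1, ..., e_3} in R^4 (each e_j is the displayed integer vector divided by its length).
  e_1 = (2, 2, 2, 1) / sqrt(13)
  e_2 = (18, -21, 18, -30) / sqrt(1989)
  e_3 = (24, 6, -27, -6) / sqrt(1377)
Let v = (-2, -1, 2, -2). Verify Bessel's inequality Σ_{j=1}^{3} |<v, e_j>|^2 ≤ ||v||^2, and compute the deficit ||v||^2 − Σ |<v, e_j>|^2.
Σ |<v, e_j>|^2 = 101/9; ||v||^2 = 13; deficit = 16/9

Write each e_j = u_j / sqrt(<u_j, u_j>) where u_j is the displayed integer vector. Then <v, e_j> = <v, u_j> / sqrt(<u_j, u_j>), so |<v, e_j>|^2 = <v, u_j>^2 / <u_j, u_j>.
Coefficients: <v, e_1> = -4/sqrt(13), <v, e_2> = 81/sqrt(1989), <v, e_3> = -96/sqrt(1377).
Square and sum: Σ |<v, e_j>|^2 = 101/9.
Compute ||v||^2 = v·v = 13.
Deficit = 13 − 101/9 = 16/9 ≥ 0, confirming Bessel's inequality. (The deficit equals ||v − Σ <v,e_j> e_j||^2, the squared distance from v to span{e_j}.)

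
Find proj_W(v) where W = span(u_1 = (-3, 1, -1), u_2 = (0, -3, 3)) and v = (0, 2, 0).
proj_W(v) = (0, 1, -1)

Set up U = [u_1 | ... | u_2] ∈ R^(3×2). The projector onto W = col(U) is P = U (U^T U)^(-1) U^T.
Compute U^T U =
  [11, -6]
  [-6, 18],
and U^T v = (2, -6).
Solve U^T U · c = U^T v for the coefficients: c = (0, -1/3). The projection is proj_W(v) = U c.
Check: (v - proj_W(v)) · u_1 = 0  (should be 0).
Check: (v - proj_W(v)) · u_2 = 0  (should be 0).
Result: proj_W(v) = (0, 1, -1).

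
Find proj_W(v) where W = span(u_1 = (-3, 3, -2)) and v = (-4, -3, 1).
proj_W(v) = (-3/22, 3/22, -1/11)

Set up U = [u_1 | ... | u_1] ∈ R^(3×1). The projector onto W = col(U) is P = U (U^T U)^(-1) U^T.
Compute U^T U =
  [22],
and U^T v = (1).
Solve U^T U · c = U^T v for the coefficients: c = (1/22). The projection is proj_W(v) = U c.
Check: (v - proj_W(v)) · u_1 = 0  (should be 0).
Result: proj_W(v) = (-3/22, 3/22, -1/11).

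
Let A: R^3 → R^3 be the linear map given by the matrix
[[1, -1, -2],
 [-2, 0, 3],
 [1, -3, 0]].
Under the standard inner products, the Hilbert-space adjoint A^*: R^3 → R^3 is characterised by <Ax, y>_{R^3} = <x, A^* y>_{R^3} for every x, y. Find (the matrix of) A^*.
A^* = A^T =
[[1, -2, 1],
 [-1, 0, -3],
 [-2, 3, 0]]

For real matrices with standard dot products, the defining identity <Ax, y> = <x, A^* y> gives (Ax)^T y = x^T (A^*) y, i.e. x^T A^T y = x^T (A^*) y. Since this holds for all x, y, we must have A^* = A^T. Therefore
A^* =
[[1, -2, 1],
 [-1, 0, -3],
 [-2, 3, 0]].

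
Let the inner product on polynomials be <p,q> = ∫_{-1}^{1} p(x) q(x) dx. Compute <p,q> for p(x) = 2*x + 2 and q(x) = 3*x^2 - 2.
<p,q> = -4

Expand the product: p(x)·q(x) = 6*x^3 + 6*x^2 - 4*x - 4.
∫_{-1}^{1} of each monomial x^k gives [2/(k+1) if k even, 0 if k odd]. Integrating term-by-term (or equivalently evaluating the antiderivative F(x) = 3*x^4/2 + 2*x^3 - 2*x^2 - 4*x at the endpoints):
  F(1) − F(−1) = -5/2 − (3/2) = -4.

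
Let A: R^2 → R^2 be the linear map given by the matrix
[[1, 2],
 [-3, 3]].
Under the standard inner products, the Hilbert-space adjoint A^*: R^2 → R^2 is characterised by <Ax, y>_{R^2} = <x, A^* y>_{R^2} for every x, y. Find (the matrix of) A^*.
A^* = A^T =
[[1, -3],
 [2, 3]]

For real matrices with standard dot products, the defining identity <Ax, y> = <x, A^* y> gives (Ax)^T y = x^T (A^*) y, i.e. x^T A^T y = x^T (A^*) y. Since this holds for all x, y, we must have A^* = A^T. Therefore
A^* =
[[1, -3],
 [2, 3]].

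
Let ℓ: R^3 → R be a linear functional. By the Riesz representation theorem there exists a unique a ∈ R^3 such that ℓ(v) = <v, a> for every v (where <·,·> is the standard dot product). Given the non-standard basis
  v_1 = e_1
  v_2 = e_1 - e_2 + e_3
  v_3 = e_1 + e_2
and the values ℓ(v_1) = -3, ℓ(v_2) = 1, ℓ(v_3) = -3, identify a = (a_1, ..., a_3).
a = (-3, 0, 4)

Write a = (a_1, ..., a_3) in the standard basis. For each basis vector v_i, ℓ(v_i) = <v_i, a> is a linear equation in the a_j's. Collect the n equations into a matrix system V a = ℓ, where row i of V is v_i (expressed in the standard basis). Since V is invertible (lower-triangular with 1s on the diagonal, up to permutation), solve by back-substitution:
  V =
[[1, 0, 0],
 [1, -1, 1],
 [1, 1, 0]]
  V a = (-3, 1, -3)
Solving gives a = (-3, 0, 4).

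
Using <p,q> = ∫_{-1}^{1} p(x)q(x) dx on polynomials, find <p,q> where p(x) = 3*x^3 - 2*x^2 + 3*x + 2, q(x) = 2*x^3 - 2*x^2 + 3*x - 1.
<p,q> = 1048/105

Expand the product: p(x)·q(x) = 6*x^6 - 10*x^5 + 19*x^4 - 11*x^3 + 7*x^2 + 3*x - 2.
∫_{-1}^{1} of each monomial x^k gives [2/(k+1) if k even, 0 if k odd]. Integrating term-by-term (or equivalently evaluating the antiderivative F(x) = 6*x^7/7 - 5*x^6/3 + 19*x^5/5 - 11*x^4/4 + 7*x^3/3 + 3*x^2/2 - 2*x at the endpoints):
  F(1) − F(−1) = 871/420 − (-1107/140) = 1048/105.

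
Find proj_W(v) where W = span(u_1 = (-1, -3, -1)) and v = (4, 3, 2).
proj_W(v) = (15/11, 45/11, 15/11)

Set up U = [u_1 | ... | u_1] ∈ R^(3×1). The projector onto W = col(U) is P = U (U^T U)^(-1) U^T.
Compute U^T U =
  [11],
and U^T v = (-15).
Solve U^T U · c = U^T v for the coefficients: c = (-15/11). The projection is proj_W(v) = U c.
Check: (v - proj_W(v)) · u_1 = 0  (should be 0).
Result: proj_W(v) = (15/11, 45/11, 15/11).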